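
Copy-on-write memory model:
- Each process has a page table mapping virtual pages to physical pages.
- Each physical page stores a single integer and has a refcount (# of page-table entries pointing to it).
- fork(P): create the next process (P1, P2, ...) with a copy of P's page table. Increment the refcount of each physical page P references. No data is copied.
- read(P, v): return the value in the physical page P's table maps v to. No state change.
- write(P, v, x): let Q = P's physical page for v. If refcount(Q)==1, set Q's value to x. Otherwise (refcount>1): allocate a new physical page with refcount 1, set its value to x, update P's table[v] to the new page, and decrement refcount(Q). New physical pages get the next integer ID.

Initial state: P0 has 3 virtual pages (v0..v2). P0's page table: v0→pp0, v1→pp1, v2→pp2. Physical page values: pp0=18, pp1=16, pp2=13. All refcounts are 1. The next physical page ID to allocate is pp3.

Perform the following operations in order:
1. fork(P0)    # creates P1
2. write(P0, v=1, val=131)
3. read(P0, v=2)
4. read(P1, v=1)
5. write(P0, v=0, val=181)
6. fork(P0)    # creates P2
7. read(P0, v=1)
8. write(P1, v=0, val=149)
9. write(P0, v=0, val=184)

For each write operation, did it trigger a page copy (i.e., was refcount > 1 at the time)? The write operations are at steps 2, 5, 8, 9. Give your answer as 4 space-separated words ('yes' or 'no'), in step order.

Op 1: fork(P0) -> P1. 3 ppages; refcounts: pp0:2 pp1:2 pp2:2
Op 2: write(P0, v1, 131). refcount(pp1)=2>1 -> COPY to pp3. 4 ppages; refcounts: pp0:2 pp1:1 pp2:2 pp3:1
Op 3: read(P0, v2) -> 13. No state change.
Op 4: read(P1, v1) -> 16. No state change.
Op 5: write(P0, v0, 181). refcount(pp0)=2>1 -> COPY to pp4. 5 ppages; refcounts: pp0:1 pp1:1 pp2:2 pp3:1 pp4:1
Op 6: fork(P0) -> P2. 5 ppages; refcounts: pp0:1 pp1:1 pp2:3 pp3:2 pp4:2
Op 7: read(P0, v1) -> 131. No state change.
Op 8: write(P1, v0, 149). refcount(pp0)=1 -> write in place. 5 ppages; refcounts: pp0:1 pp1:1 pp2:3 pp3:2 pp4:2
Op 9: write(P0, v0, 184). refcount(pp4)=2>1 -> COPY to pp5. 6 ppages; refcounts: pp0:1 pp1:1 pp2:3 pp3:2 pp4:1 pp5:1

yes yes no yes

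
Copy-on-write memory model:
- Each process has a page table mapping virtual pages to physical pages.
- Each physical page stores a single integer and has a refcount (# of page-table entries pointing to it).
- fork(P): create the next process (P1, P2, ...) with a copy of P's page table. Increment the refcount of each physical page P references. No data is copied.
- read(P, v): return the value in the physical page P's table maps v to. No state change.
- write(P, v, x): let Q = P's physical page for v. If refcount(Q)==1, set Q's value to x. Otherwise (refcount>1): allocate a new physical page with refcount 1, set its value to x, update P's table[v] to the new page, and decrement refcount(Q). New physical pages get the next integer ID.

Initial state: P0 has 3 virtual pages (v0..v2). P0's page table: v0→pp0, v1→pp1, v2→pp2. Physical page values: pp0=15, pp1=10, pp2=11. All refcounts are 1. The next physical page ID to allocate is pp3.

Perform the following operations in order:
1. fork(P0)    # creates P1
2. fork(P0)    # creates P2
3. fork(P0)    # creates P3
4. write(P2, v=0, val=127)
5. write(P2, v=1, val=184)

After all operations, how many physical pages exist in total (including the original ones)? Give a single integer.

Op 1: fork(P0) -> P1. 3 ppages; refcounts: pp0:2 pp1:2 pp2:2
Op 2: fork(P0) -> P2. 3 ppages; refcounts: pp0:3 pp1:3 pp2:3
Op 3: fork(P0) -> P3. 3 ppages; refcounts: pp0:4 pp1:4 pp2:4
Op 4: write(P2, v0, 127). refcount(pp0)=4>1 -> COPY to pp3. 4 ppages; refcounts: pp0:3 pp1:4 pp2:4 pp3:1
Op 5: write(P2, v1, 184). refcount(pp1)=4>1 -> COPY to pp4. 5 ppages; refcounts: pp0:3 pp1:3 pp2:4 pp3:1 pp4:1

Answer: 5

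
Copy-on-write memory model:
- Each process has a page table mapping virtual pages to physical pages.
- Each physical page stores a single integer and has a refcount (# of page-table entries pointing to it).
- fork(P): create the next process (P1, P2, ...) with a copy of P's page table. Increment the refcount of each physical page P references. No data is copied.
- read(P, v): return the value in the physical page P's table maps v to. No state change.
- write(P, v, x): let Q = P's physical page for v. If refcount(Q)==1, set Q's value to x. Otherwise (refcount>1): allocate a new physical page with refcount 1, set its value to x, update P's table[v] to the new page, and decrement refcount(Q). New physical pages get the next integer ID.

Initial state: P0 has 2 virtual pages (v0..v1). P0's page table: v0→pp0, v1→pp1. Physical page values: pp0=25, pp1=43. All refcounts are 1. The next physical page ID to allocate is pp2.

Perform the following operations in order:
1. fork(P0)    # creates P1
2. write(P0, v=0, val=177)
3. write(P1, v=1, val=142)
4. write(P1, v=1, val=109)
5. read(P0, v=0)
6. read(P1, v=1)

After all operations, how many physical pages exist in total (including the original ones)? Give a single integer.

Answer: 4

Derivation:
Op 1: fork(P0) -> P1. 2 ppages; refcounts: pp0:2 pp1:2
Op 2: write(P0, v0, 177). refcount(pp0)=2>1 -> COPY to pp2. 3 ppages; refcounts: pp0:1 pp1:2 pp2:1
Op 3: write(P1, v1, 142). refcount(pp1)=2>1 -> COPY to pp3. 4 ppages; refcounts: pp0:1 pp1:1 pp2:1 pp3:1
Op 4: write(P1, v1, 109). refcount(pp3)=1 -> write in place. 4 ppages; refcounts: pp0:1 pp1:1 pp2:1 pp3:1
Op 5: read(P0, v0) -> 177. No state change.
Op 6: read(P1, v1) -> 109. No state change.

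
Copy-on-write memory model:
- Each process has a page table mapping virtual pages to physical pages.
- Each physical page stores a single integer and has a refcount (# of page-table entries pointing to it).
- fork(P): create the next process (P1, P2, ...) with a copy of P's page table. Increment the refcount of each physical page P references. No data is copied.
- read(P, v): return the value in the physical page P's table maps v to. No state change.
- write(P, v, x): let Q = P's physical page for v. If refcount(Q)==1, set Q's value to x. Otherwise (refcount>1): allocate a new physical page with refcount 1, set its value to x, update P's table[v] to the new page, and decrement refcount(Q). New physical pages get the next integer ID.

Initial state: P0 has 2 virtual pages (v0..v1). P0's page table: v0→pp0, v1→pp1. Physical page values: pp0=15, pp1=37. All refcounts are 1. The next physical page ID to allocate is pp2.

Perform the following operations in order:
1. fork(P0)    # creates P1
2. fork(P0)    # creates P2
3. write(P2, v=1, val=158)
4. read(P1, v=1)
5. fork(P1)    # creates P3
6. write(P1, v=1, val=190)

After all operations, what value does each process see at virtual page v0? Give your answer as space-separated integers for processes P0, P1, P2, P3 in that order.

Answer: 15 15 15 15

Derivation:
Op 1: fork(P0) -> P1. 2 ppages; refcounts: pp0:2 pp1:2
Op 2: fork(P0) -> P2. 2 ppages; refcounts: pp0:3 pp1:3
Op 3: write(P2, v1, 158). refcount(pp1)=3>1 -> COPY to pp2. 3 ppages; refcounts: pp0:3 pp1:2 pp2:1
Op 4: read(P1, v1) -> 37. No state change.
Op 5: fork(P1) -> P3. 3 ppages; refcounts: pp0:4 pp1:3 pp2:1
Op 6: write(P1, v1, 190). refcount(pp1)=3>1 -> COPY to pp3. 4 ppages; refcounts: pp0:4 pp1:2 pp2:1 pp3:1
P0: v0 -> pp0 = 15
P1: v0 -> pp0 = 15
P2: v0 -> pp0 = 15
P3: v0 -> pp0 = 15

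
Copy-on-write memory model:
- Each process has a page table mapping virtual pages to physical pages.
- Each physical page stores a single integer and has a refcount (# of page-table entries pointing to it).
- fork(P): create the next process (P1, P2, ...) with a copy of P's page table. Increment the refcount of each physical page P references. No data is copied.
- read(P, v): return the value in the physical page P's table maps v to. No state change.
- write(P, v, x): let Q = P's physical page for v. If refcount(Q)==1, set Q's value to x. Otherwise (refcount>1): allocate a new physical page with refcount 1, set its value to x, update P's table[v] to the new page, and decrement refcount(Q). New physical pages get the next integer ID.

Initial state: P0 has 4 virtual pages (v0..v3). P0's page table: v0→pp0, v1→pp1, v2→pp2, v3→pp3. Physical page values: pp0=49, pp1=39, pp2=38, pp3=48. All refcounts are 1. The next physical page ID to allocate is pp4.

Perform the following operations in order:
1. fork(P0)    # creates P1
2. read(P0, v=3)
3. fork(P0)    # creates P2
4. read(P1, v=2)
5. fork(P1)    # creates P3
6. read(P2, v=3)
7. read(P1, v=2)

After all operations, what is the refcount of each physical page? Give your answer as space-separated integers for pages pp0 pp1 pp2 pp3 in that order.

Answer: 4 4 4 4

Derivation:
Op 1: fork(P0) -> P1. 4 ppages; refcounts: pp0:2 pp1:2 pp2:2 pp3:2
Op 2: read(P0, v3) -> 48. No state change.
Op 3: fork(P0) -> P2. 4 ppages; refcounts: pp0:3 pp1:3 pp2:3 pp3:3
Op 4: read(P1, v2) -> 38. No state change.
Op 5: fork(P1) -> P3. 4 ppages; refcounts: pp0:4 pp1:4 pp2:4 pp3:4
Op 6: read(P2, v3) -> 48. No state change.
Op 7: read(P1, v2) -> 38. No state change.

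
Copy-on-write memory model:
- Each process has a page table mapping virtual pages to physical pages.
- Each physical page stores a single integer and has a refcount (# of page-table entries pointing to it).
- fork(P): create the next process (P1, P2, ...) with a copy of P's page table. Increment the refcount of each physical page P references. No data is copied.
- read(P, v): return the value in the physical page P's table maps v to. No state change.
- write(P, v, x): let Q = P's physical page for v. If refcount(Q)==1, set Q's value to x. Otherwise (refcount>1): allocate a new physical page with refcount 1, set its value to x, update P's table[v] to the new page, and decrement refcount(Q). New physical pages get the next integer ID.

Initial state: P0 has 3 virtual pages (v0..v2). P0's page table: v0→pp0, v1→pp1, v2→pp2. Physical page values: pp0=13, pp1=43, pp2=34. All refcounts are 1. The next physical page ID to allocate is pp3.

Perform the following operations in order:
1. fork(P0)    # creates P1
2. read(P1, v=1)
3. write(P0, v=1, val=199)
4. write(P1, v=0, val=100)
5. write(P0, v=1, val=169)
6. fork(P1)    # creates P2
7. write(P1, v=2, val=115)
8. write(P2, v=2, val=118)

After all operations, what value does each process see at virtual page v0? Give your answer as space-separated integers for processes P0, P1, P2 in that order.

Op 1: fork(P0) -> P1. 3 ppages; refcounts: pp0:2 pp1:2 pp2:2
Op 2: read(P1, v1) -> 43. No state change.
Op 3: write(P0, v1, 199). refcount(pp1)=2>1 -> COPY to pp3. 4 ppages; refcounts: pp0:2 pp1:1 pp2:2 pp3:1
Op 4: write(P1, v0, 100). refcount(pp0)=2>1 -> COPY to pp4. 5 ppages; refcounts: pp0:1 pp1:1 pp2:2 pp3:1 pp4:1
Op 5: write(P0, v1, 169). refcount(pp3)=1 -> write in place. 5 ppages; refcounts: pp0:1 pp1:1 pp2:2 pp3:1 pp4:1
Op 6: fork(P1) -> P2. 5 ppages; refcounts: pp0:1 pp1:2 pp2:3 pp3:1 pp4:2
Op 7: write(P1, v2, 115). refcount(pp2)=3>1 -> COPY to pp5. 6 ppages; refcounts: pp0:1 pp1:2 pp2:2 pp3:1 pp4:2 pp5:1
Op 8: write(P2, v2, 118). refcount(pp2)=2>1 -> COPY to pp6. 7 ppages; refcounts: pp0:1 pp1:2 pp2:1 pp3:1 pp4:2 pp5:1 pp6:1
P0: v0 -> pp0 = 13
P1: v0 -> pp4 = 100
P2: v0 -> pp4 = 100

Answer: 13 100 100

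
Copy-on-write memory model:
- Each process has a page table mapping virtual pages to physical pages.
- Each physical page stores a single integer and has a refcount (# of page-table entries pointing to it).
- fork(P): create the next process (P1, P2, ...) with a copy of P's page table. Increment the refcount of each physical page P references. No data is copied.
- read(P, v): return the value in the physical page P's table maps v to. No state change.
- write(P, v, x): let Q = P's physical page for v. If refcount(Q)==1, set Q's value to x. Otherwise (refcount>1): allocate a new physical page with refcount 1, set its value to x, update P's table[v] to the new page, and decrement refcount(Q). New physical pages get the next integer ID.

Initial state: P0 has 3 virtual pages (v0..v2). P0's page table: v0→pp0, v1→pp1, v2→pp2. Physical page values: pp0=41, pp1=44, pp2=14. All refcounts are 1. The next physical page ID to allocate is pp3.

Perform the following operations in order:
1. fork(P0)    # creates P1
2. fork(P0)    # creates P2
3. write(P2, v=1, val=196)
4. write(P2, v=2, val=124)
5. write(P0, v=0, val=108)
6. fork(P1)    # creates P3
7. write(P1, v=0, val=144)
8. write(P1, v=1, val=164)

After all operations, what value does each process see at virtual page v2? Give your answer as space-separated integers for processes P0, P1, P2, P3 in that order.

Answer: 14 14 124 14

Derivation:
Op 1: fork(P0) -> P1. 3 ppages; refcounts: pp0:2 pp1:2 pp2:2
Op 2: fork(P0) -> P2. 3 ppages; refcounts: pp0:3 pp1:3 pp2:3
Op 3: write(P2, v1, 196). refcount(pp1)=3>1 -> COPY to pp3. 4 ppages; refcounts: pp0:3 pp1:2 pp2:3 pp3:1
Op 4: write(P2, v2, 124). refcount(pp2)=3>1 -> COPY to pp4. 5 ppages; refcounts: pp0:3 pp1:2 pp2:2 pp3:1 pp4:1
Op 5: write(P0, v0, 108). refcount(pp0)=3>1 -> COPY to pp5. 6 ppages; refcounts: pp0:2 pp1:2 pp2:2 pp3:1 pp4:1 pp5:1
Op 6: fork(P1) -> P3. 6 ppages; refcounts: pp0:3 pp1:3 pp2:3 pp3:1 pp4:1 pp5:1
Op 7: write(P1, v0, 144). refcount(pp0)=3>1 -> COPY to pp6. 7 ppages; refcounts: pp0:2 pp1:3 pp2:3 pp3:1 pp4:1 pp5:1 pp6:1
Op 8: write(P1, v1, 164). refcount(pp1)=3>1 -> COPY to pp7. 8 ppages; refcounts: pp0:2 pp1:2 pp2:3 pp3:1 pp4:1 pp5:1 pp6:1 pp7:1
P0: v2 -> pp2 = 14
P1: v2 -> pp2 = 14
P2: v2 -> pp4 = 124
P3: v2 -> pp2 = 14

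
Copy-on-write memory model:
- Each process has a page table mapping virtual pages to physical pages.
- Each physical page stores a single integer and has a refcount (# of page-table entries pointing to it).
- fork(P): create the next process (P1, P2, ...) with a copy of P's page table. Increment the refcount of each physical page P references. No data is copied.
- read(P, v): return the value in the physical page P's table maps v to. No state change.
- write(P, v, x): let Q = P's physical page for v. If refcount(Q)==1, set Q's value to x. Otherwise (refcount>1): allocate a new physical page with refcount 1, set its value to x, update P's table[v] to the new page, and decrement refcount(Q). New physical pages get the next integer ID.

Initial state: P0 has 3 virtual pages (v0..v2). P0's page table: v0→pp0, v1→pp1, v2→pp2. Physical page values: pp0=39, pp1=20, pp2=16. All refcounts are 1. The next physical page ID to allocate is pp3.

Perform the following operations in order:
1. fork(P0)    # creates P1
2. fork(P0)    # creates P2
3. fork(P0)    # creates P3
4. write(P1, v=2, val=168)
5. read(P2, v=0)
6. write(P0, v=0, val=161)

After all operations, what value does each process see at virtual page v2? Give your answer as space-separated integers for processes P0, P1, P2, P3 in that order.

Op 1: fork(P0) -> P1. 3 ppages; refcounts: pp0:2 pp1:2 pp2:2
Op 2: fork(P0) -> P2. 3 ppages; refcounts: pp0:3 pp1:3 pp2:3
Op 3: fork(P0) -> P3. 3 ppages; refcounts: pp0:4 pp1:4 pp2:4
Op 4: write(P1, v2, 168). refcount(pp2)=4>1 -> COPY to pp3. 4 ppages; refcounts: pp0:4 pp1:4 pp2:3 pp3:1
Op 5: read(P2, v0) -> 39. No state change.
Op 6: write(P0, v0, 161). refcount(pp0)=4>1 -> COPY to pp4. 5 ppages; refcounts: pp0:3 pp1:4 pp2:3 pp3:1 pp4:1
P0: v2 -> pp2 = 16
P1: v2 -> pp3 = 168
P2: v2 -> pp2 = 16
P3: v2 -> pp2 = 16

Answer: 16 168 16 16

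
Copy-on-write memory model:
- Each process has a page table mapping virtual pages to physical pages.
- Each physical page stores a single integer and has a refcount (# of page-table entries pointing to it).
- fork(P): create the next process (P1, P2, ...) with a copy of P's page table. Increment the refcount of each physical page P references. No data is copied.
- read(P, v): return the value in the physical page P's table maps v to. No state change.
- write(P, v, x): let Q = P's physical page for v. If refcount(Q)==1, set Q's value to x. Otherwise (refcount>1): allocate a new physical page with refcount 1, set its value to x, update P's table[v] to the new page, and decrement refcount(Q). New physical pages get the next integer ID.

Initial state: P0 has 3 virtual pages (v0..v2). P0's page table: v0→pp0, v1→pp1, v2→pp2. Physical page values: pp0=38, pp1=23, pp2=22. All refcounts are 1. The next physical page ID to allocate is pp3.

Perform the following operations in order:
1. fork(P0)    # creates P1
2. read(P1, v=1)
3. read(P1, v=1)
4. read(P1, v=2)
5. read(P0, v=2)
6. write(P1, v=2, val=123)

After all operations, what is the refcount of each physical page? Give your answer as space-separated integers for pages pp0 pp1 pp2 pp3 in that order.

Answer: 2 2 1 1

Derivation:
Op 1: fork(P0) -> P1. 3 ppages; refcounts: pp0:2 pp1:2 pp2:2
Op 2: read(P1, v1) -> 23. No state change.
Op 3: read(P1, v1) -> 23. No state change.
Op 4: read(P1, v2) -> 22. No state change.
Op 5: read(P0, v2) -> 22. No state change.
Op 6: write(P1, v2, 123). refcount(pp2)=2>1 -> COPY to pp3. 4 ppages; refcounts: pp0:2 pp1:2 pp2:1 pp3:1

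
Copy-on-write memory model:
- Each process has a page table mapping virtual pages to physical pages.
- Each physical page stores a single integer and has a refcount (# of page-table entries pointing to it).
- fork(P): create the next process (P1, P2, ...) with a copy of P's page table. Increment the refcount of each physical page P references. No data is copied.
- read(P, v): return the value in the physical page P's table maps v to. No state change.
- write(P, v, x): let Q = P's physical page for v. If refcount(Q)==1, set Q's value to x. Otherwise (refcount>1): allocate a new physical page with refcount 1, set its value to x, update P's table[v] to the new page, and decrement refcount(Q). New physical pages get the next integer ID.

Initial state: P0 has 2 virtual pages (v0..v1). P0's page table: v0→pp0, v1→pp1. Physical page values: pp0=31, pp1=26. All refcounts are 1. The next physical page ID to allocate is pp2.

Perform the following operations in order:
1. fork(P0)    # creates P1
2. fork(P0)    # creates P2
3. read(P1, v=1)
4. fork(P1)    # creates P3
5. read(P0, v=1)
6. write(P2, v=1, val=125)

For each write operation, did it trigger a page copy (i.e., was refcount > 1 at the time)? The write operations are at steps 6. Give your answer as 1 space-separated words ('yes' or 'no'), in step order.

Op 1: fork(P0) -> P1. 2 ppages; refcounts: pp0:2 pp1:2
Op 2: fork(P0) -> P2. 2 ppages; refcounts: pp0:3 pp1:3
Op 3: read(P1, v1) -> 26. No state change.
Op 4: fork(P1) -> P3. 2 ppages; refcounts: pp0:4 pp1:4
Op 5: read(P0, v1) -> 26. No state change.
Op 6: write(P2, v1, 125). refcount(pp1)=4>1 -> COPY to pp2. 3 ppages; refcounts: pp0:4 pp1:3 pp2:1

yes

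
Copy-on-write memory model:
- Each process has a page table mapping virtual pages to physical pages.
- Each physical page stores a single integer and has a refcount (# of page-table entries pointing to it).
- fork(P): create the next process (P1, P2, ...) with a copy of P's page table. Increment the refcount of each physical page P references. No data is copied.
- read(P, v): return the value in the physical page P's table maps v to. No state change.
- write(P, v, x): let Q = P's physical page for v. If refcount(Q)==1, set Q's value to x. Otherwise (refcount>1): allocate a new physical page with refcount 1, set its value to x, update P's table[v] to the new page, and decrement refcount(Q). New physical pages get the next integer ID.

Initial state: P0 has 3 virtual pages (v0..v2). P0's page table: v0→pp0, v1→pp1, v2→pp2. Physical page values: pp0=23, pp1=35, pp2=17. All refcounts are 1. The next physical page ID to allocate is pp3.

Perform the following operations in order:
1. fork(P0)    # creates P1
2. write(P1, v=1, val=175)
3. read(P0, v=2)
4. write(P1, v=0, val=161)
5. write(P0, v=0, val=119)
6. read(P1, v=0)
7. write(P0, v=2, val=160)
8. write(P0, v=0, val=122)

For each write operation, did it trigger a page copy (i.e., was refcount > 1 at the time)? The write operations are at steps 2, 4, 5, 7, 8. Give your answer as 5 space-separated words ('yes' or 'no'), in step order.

Op 1: fork(P0) -> P1. 3 ppages; refcounts: pp0:2 pp1:2 pp2:2
Op 2: write(P1, v1, 175). refcount(pp1)=2>1 -> COPY to pp3. 4 ppages; refcounts: pp0:2 pp1:1 pp2:2 pp3:1
Op 3: read(P0, v2) -> 17. No state change.
Op 4: write(P1, v0, 161). refcount(pp0)=2>1 -> COPY to pp4. 5 ppages; refcounts: pp0:1 pp1:1 pp2:2 pp3:1 pp4:1
Op 5: write(P0, v0, 119). refcount(pp0)=1 -> write in place. 5 ppages; refcounts: pp0:1 pp1:1 pp2:2 pp3:1 pp4:1
Op 6: read(P1, v0) -> 161. No state change.
Op 7: write(P0, v2, 160). refcount(pp2)=2>1 -> COPY to pp5. 6 ppages; refcounts: pp0:1 pp1:1 pp2:1 pp3:1 pp4:1 pp5:1
Op 8: write(P0, v0, 122). refcount(pp0)=1 -> write in place. 6 ppages; refcounts: pp0:1 pp1:1 pp2:1 pp3:1 pp4:1 pp5:1

yes yes no yes no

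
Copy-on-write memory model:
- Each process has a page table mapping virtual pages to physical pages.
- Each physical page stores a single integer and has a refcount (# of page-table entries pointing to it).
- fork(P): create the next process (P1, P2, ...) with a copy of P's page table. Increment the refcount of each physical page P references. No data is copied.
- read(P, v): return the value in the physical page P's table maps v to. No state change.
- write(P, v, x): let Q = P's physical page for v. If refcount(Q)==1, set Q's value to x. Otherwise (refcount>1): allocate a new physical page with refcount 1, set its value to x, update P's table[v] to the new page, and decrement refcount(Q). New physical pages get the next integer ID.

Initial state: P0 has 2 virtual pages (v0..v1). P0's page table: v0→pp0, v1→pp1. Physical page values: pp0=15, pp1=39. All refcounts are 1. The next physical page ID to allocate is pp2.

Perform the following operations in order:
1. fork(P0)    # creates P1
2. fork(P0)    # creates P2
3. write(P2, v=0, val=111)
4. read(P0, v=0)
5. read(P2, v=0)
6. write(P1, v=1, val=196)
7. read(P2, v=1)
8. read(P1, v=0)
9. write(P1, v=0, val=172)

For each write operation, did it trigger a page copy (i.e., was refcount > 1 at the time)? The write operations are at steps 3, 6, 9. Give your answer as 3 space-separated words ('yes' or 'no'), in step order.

Op 1: fork(P0) -> P1. 2 ppages; refcounts: pp0:2 pp1:2
Op 2: fork(P0) -> P2. 2 ppages; refcounts: pp0:3 pp1:3
Op 3: write(P2, v0, 111). refcount(pp0)=3>1 -> COPY to pp2. 3 ppages; refcounts: pp0:2 pp1:3 pp2:1
Op 4: read(P0, v0) -> 15. No state change.
Op 5: read(P2, v0) -> 111. No state change.
Op 6: write(P1, v1, 196). refcount(pp1)=3>1 -> COPY to pp3. 4 ppages; refcounts: pp0:2 pp1:2 pp2:1 pp3:1
Op 7: read(P2, v1) -> 39. No state change.
Op 8: read(P1, v0) -> 15. No state change.
Op 9: write(P1, v0, 172). refcount(pp0)=2>1 -> COPY to pp4. 5 ppages; refcounts: pp0:1 pp1:2 pp2:1 pp3:1 pp4:1

yes yes yes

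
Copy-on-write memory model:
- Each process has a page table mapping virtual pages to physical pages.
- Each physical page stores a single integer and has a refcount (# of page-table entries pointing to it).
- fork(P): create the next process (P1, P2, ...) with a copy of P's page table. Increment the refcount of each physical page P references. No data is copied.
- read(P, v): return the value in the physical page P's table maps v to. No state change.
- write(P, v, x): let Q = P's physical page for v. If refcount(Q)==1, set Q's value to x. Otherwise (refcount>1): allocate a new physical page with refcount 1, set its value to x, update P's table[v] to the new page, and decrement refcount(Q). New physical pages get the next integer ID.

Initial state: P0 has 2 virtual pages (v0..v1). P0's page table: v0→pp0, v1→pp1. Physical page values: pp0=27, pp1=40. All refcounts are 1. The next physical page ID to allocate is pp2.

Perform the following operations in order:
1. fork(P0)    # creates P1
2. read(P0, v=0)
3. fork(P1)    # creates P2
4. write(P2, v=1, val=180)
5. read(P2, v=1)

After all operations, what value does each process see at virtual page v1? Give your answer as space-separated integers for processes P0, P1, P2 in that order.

Op 1: fork(P0) -> P1. 2 ppages; refcounts: pp0:2 pp1:2
Op 2: read(P0, v0) -> 27. No state change.
Op 3: fork(P1) -> P2. 2 ppages; refcounts: pp0:3 pp1:3
Op 4: write(P2, v1, 180). refcount(pp1)=3>1 -> COPY to pp2. 3 ppages; refcounts: pp0:3 pp1:2 pp2:1
Op 5: read(P2, v1) -> 180. No state change.
P0: v1 -> pp1 = 40
P1: v1 -> pp1 = 40
P2: v1 -> pp2 = 180

Answer: 40 40 180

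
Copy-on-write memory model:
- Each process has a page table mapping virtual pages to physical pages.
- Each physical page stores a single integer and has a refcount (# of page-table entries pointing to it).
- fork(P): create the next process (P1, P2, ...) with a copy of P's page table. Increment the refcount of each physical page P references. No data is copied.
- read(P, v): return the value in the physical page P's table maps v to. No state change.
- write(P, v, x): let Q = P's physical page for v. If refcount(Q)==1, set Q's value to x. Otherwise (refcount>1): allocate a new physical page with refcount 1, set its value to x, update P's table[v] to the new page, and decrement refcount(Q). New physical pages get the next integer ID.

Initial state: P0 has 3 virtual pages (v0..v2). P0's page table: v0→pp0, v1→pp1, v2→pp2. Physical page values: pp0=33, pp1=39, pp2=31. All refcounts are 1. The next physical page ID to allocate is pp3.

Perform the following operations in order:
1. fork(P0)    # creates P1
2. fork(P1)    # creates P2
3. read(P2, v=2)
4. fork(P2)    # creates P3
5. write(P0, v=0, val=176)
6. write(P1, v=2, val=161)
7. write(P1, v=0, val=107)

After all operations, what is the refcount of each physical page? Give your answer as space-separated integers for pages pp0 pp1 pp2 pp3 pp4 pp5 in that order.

Answer: 2 4 3 1 1 1

Derivation:
Op 1: fork(P0) -> P1. 3 ppages; refcounts: pp0:2 pp1:2 pp2:2
Op 2: fork(P1) -> P2. 3 ppages; refcounts: pp0:3 pp1:3 pp2:3
Op 3: read(P2, v2) -> 31. No state change.
Op 4: fork(P2) -> P3. 3 ppages; refcounts: pp0:4 pp1:4 pp2:4
Op 5: write(P0, v0, 176). refcount(pp0)=4>1 -> COPY to pp3. 4 ppages; refcounts: pp0:3 pp1:4 pp2:4 pp3:1
Op 6: write(P1, v2, 161). refcount(pp2)=4>1 -> COPY to pp4. 5 ppages; refcounts: pp0:3 pp1:4 pp2:3 pp3:1 pp4:1
Op 7: write(P1, v0, 107). refcount(pp0)=3>1 -> COPY to pp5. 6 ppages; refcounts: pp0:2 pp1:4 pp2:3 pp3:1 pp4:1 pp5:1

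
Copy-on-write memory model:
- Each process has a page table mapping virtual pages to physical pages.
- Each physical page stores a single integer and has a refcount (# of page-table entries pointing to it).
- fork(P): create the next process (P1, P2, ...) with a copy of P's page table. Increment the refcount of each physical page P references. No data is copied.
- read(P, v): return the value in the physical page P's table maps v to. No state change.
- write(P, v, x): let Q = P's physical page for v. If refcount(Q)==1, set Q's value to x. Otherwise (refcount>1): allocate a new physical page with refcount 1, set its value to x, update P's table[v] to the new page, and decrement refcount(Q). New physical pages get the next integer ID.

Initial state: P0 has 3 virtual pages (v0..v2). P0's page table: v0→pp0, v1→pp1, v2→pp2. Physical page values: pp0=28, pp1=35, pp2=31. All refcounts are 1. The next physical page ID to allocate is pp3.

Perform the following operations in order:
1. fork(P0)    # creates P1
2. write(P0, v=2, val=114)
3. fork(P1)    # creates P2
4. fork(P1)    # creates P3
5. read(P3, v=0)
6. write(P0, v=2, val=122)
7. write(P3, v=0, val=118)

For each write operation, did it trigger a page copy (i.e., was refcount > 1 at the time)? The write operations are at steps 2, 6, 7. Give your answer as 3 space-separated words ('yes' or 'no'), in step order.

Op 1: fork(P0) -> P1. 3 ppages; refcounts: pp0:2 pp1:2 pp2:2
Op 2: write(P0, v2, 114). refcount(pp2)=2>1 -> COPY to pp3. 4 ppages; refcounts: pp0:2 pp1:2 pp2:1 pp3:1
Op 3: fork(P1) -> P2. 4 ppages; refcounts: pp0:3 pp1:3 pp2:2 pp3:1
Op 4: fork(P1) -> P3. 4 ppages; refcounts: pp0:4 pp1:4 pp2:3 pp3:1
Op 5: read(P3, v0) -> 28. No state change.
Op 6: write(P0, v2, 122). refcount(pp3)=1 -> write in place. 4 ppages; refcounts: pp0:4 pp1:4 pp2:3 pp3:1
Op 7: write(P3, v0, 118). refcount(pp0)=4>1 -> COPY to pp4. 5 ppages; refcounts: pp0:3 pp1:4 pp2:3 pp3:1 pp4:1

yes no yes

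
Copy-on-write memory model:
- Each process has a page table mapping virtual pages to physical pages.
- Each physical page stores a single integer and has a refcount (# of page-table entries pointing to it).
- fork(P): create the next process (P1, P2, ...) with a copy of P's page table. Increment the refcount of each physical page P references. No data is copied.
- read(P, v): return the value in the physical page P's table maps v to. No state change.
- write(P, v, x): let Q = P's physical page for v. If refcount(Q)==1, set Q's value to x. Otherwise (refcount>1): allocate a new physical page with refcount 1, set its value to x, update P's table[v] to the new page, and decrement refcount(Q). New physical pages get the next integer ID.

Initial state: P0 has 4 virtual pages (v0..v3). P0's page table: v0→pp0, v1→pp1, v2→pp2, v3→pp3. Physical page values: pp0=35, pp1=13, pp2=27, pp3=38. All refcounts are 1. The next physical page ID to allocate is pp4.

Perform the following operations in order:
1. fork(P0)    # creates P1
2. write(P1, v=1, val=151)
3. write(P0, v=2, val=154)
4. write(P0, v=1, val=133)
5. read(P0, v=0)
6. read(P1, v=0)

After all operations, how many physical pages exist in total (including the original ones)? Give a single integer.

Answer: 6

Derivation:
Op 1: fork(P0) -> P1. 4 ppages; refcounts: pp0:2 pp1:2 pp2:2 pp3:2
Op 2: write(P1, v1, 151). refcount(pp1)=2>1 -> COPY to pp4. 5 ppages; refcounts: pp0:2 pp1:1 pp2:2 pp3:2 pp4:1
Op 3: write(P0, v2, 154). refcount(pp2)=2>1 -> COPY to pp5. 6 ppages; refcounts: pp0:2 pp1:1 pp2:1 pp3:2 pp4:1 pp5:1
Op 4: write(P0, v1, 133). refcount(pp1)=1 -> write in place. 6 ppages; refcounts: pp0:2 pp1:1 pp2:1 pp3:2 pp4:1 pp5:1
Op 5: read(P0, v0) -> 35. No state change.
Op 6: read(P1, v0) -> 35. No state change.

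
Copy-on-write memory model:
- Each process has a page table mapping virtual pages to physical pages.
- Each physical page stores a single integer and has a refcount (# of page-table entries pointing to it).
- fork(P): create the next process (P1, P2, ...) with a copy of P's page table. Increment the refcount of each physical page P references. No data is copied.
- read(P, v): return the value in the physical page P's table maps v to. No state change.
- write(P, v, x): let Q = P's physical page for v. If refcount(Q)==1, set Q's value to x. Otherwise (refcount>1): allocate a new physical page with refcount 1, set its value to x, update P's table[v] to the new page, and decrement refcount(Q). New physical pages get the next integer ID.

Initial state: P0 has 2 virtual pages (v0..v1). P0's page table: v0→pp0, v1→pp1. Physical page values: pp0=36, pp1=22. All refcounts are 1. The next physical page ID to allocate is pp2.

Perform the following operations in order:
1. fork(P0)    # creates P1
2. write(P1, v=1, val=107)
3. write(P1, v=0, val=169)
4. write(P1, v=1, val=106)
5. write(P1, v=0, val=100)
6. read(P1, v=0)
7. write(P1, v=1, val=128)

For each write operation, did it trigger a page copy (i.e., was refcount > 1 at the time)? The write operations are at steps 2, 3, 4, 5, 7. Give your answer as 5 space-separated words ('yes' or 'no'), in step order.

Op 1: fork(P0) -> P1. 2 ppages; refcounts: pp0:2 pp1:2
Op 2: write(P1, v1, 107). refcount(pp1)=2>1 -> COPY to pp2. 3 ppages; refcounts: pp0:2 pp1:1 pp2:1
Op 3: write(P1, v0, 169). refcount(pp0)=2>1 -> COPY to pp3. 4 ppages; refcounts: pp0:1 pp1:1 pp2:1 pp3:1
Op 4: write(P1, v1, 106). refcount(pp2)=1 -> write in place. 4 ppages; refcounts: pp0:1 pp1:1 pp2:1 pp3:1
Op 5: write(P1, v0, 100). refcount(pp3)=1 -> write in place. 4 ppages; refcounts: pp0:1 pp1:1 pp2:1 pp3:1
Op 6: read(P1, v0) -> 100. No state change.
Op 7: write(P1, v1, 128). refcount(pp2)=1 -> write in place. 4 ppages; refcounts: pp0:1 pp1:1 pp2:1 pp3:1

yes yes no no no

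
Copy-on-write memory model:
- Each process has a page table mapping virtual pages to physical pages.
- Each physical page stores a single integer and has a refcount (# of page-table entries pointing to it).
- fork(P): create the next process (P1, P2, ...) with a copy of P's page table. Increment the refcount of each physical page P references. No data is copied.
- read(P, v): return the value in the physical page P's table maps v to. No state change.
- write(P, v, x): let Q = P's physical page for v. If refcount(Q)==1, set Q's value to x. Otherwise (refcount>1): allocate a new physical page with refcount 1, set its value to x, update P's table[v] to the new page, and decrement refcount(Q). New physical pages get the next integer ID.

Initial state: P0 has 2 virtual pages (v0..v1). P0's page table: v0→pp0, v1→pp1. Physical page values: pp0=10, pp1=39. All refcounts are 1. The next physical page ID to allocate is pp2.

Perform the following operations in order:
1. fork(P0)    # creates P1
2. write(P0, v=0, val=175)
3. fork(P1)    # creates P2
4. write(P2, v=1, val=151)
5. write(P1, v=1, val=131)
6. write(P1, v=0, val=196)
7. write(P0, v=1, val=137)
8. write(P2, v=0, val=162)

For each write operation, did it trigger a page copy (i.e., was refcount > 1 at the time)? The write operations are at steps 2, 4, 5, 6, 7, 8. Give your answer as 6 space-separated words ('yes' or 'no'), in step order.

Op 1: fork(P0) -> P1. 2 ppages; refcounts: pp0:2 pp1:2
Op 2: write(P0, v0, 175). refcount(pp0)=2>1 -> COPY to pp2. 3 ppages; refcounts: pp0:1 pp1:2 pp2:1
Op 3: fork(P1) -> P2. 3 ppages; refcounts: pp0:2 pp1:3 pp2:1
Op 4: write(P2, v1, 151). refcount(pp1)=3>1 -> COPY to pp3. 4 ppages; refcounts: pp0:2 pp1:2 pp2:1 pp3:1
Op 5: write(P1, v1, 131). refcount(pp1)=2>1 -> COPY to pp4. 5 ppages; refcounts: pp0:2 pp1:1 pp2:1 pp3:1 pp4:1
Op 6: write(P1, v0, 196). refcount(pp0)=2>1 -> COPY to pp5. 6 ppages; refcounts: pp0:1 pp1:1 pp2:1 pp3:1 pp4:1 pp5:1
Op 7: write(P0, v1, 137). refcount(pp1)=1 -> write in place. 6 ppages; refcounts: pp0:1 pp1:1 pp2:1 pp3:1 pp4:1 pp5:1
Op 8: write(P2, v0, 162). refcount(pp0)=1 -> write in place. 6 ppages; refcounts: pp0:1 pp1:1 pp2:1 pp3:1 pp4:1 pp5:1

yes yes yes yes no no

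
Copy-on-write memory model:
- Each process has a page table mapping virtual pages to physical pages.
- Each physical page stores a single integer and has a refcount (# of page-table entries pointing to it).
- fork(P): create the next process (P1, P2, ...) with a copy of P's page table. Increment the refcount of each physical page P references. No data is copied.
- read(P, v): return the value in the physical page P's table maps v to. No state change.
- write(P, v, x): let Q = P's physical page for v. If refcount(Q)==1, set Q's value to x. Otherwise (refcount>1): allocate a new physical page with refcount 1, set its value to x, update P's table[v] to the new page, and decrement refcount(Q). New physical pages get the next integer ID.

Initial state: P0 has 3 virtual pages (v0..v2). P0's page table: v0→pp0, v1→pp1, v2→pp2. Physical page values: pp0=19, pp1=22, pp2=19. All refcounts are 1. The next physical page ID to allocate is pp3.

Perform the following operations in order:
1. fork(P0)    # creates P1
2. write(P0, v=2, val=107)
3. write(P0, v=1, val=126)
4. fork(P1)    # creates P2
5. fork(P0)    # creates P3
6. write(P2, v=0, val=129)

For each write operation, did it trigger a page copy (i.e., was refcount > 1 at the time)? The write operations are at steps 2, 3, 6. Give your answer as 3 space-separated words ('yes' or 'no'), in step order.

Op 1: fork(P0) -> P1. 3 ppages; refcounts: pp0:2 pp1:2 pp2:2
Op 2: write(P0, v2, 107). refcount(pp2)=2>1 -> COPY to pp3. 4 ppages; refcounts: pp0:2 pp1:2 pp2:1 pp3:1
Op 3: write(P0, v1, 126). refcount(pp1)=2>1 -> COPY to pp4. 5 ppages; refcounts: pp0:2 pp1:1 pp2:1 pp3:1 pp4:1
Op 4: fork(P1) -> P2. 5 ppages; refcounts: pp0:3 pp1:2 pp2:2 pp3:1 pp4:1
Op 5: fork(P0) -> P3. 5 ppages; refcounts: pp0:4 pp1:2 pp2:2 pp3:2 pp4:2
Op 6: write(P2, v0, 129). refcount(pp0)=4>1 -> COPY to pp5. 6 ppages; refcounts: pp0:3 pp1:2 pp2:2 pp3:2 pp4:2 pp5:1

yes yes yes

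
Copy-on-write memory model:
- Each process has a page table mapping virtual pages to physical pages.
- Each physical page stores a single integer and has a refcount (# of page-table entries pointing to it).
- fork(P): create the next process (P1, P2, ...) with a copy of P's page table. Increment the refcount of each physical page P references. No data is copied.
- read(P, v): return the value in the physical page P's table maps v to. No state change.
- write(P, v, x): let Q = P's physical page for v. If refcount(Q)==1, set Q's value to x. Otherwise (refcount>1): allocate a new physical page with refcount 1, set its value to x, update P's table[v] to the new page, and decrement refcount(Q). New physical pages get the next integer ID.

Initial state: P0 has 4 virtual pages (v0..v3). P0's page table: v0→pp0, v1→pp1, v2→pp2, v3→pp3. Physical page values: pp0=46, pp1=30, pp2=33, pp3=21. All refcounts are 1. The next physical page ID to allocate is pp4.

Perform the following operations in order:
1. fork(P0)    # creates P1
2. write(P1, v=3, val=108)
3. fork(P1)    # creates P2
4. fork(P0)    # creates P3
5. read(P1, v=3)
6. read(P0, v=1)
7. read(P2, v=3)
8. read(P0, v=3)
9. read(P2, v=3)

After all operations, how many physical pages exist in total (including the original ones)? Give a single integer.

Answer: 5

Derivation:
Op 1: fork(P0) -> P1. 4 ppages; refcounts: pp0:2 pp1:2 pp2:2 pp3:2
Op 2: write(P1, v3, 108). refcount(pp3)=2>1 -> COPY to pp4. 5 ppages; refcounts: pp0:2 pp1:2 pp2:2 pp3:1 pp4:1
Op 3: fork(P1) -> P2. 5 ppages; refcounts: pp0:3 pp1:3 pp2:3 pp3:1 pp4:2
Op 4: fork(P0) -> P3. 5 ppages; refcounts: pp0:4 pp1:4 pp2:4 pp3:2 pp4:2
Op 5: read(P1, v3) -> 108. No state change.
Op 6: read(P0, v1) -> 30. No state change.
Op 7: read(P2, v3) -> 108. No state change.
Op 8: read(P0, v3) -> 21. No state change.
Op 9: read(P2, v3) -> 108. No state change.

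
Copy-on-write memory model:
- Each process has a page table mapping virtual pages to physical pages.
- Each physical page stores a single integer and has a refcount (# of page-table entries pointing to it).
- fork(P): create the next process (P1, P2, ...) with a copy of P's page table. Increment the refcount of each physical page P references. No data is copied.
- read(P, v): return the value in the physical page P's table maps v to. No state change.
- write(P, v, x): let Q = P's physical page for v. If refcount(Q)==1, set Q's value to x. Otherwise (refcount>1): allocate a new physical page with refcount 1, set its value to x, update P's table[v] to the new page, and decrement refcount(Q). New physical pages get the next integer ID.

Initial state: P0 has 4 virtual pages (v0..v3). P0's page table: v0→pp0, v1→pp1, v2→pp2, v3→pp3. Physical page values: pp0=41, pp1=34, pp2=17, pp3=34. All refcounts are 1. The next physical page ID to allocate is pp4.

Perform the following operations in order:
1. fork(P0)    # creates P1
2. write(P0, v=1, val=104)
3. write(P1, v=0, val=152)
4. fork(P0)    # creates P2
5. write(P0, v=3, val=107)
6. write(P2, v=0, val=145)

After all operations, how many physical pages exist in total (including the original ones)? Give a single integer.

Answer: 8

Derivation:
Op 1: fork(P0) -> P1. 4 ppages; refcounts: pp0:2 pp1:2 pp2:2 pp3:2
Op 2: write(P0, v1, 104). refcount(pp1)=2>1 -> COPY to pp4. 5 ppages; refcounts: pp0:2 pp1:1 pp2:2 pp3:2 pp4:1
Op 3: write(P1, v0, 152). refcount(pp0)=2>1 -> COPY to pp5. 6 ppages; refcounts: pp0:1 pp1:1 pp2:2 pp3:2 pp4:1 pp5:1
Op 4: fork(P0) -> P2. 6 ppages; refcounts: pp0:2 pp1:1 pp2:3 pp3:3 pp4:2 pp5:1
Op 5: write(P0, v3, 107). refcount(pp3)=3>1 -> COPY to pp6. 7 ppages; refcounts: pp0:2 pp1:1 pp2:3 pp3:2 pp4:2 pp5:1 pp6:1
Op 6: write(P2, v0, 145). refcount(pp0)=2>1 -> COPY to pp7. 8 ppages; refcounts: pp0:1 pp1:1 pp2:3 pp3:2 pp4:2 pp5:1 pp6:1 pp7:1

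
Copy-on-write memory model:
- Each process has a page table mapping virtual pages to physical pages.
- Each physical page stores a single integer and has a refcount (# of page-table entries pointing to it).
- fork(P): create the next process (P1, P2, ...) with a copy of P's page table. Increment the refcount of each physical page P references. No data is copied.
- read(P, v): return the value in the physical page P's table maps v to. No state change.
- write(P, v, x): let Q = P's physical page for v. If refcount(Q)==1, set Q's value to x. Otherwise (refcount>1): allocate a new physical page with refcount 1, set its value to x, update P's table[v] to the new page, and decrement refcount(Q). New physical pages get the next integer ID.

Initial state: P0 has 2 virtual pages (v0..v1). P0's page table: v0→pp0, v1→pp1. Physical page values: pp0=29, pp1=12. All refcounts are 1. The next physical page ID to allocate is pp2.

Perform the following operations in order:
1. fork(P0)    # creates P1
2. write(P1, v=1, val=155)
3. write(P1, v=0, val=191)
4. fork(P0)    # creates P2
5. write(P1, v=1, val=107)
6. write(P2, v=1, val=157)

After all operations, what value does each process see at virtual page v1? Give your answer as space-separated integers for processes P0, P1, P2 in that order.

Answer: 12 107 157

Derivation:
Op 1: fork(P0) -> P1. 2 ppages; refcounts: pp0:2 pp1:2
Op 2: write(P1, v1, 155). refcount(pp1)=2>1 -> COPY to pp2. 3 ppages; refcounts: pp0:2 pp1:1 pp2:1
Op 3: write(P1, v0, 191). refcount(pp0)=2>1 -> COPY to pp3. 4 ppages; refcounts: pp0:1 pp1:1 pp2:1 pp3:1
Op 4: fork(P0) -> P2. 4 ppages; refcounts: pp0:2 pp1:2 pp2:1 pp3:1
Op 5: write(P1, v1, 107). refcount(pp2)=1 -> write in place. 4 ppages; refcounts: pp0:2 pp1:2 pp2:1 pp3:1
Op 6: write(P2, v1, 157). refcount(pp1)=2>1 -> COPY to pp4. 5 ppages; refcounts: pp0:2 pp1:1 pp2:1 pp3:1 pp4:1
P0: v1 -> pp1 = 12
P1: v1 -> pp2 = 107
P2: v1 -> pp4 = 157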